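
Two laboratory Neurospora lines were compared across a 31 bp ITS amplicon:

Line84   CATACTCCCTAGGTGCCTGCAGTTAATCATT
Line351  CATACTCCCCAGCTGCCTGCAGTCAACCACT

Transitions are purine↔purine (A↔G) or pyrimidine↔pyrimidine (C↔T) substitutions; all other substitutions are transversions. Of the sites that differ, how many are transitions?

4

The sequences differ at positions 10 (T/C, transition), 13 (G/C, transversion), 24 (T/C, transition), 27 (T/C, transition), 30 (T/C, transition).
Of the 5 differences, 4 transitions and 1 transversion, so the answer is 4.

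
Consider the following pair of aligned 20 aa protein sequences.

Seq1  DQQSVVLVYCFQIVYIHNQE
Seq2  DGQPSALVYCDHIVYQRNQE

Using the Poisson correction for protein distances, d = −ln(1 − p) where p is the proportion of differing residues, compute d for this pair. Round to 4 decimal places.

Differing sites — 2:Q/G; 4:S/P; 5:V/S; 6:V/A; 11:F/D; 12:Q/H; 16:I/Q; 17:H/R.
p = 8/20 = 0.400000.
d = −ln(1 − 0.400000) = −ln(0.600000) = 0.5108.

0.5108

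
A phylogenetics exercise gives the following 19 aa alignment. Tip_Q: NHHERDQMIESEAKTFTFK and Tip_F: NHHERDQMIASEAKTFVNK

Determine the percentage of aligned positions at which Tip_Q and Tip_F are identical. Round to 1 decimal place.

The sequences differ at positions 10 (E/A), 17 (T/V), 18 (F/N).
16 of the 19 sites match, so the percent identity is 16/19 × 100 = 84.2%.

84.2%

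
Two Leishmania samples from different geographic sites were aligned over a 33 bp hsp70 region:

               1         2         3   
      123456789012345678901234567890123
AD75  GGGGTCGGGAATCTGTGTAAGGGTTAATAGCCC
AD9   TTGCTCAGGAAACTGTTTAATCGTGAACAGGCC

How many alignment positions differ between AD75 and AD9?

11

The sequences differ at positions 1 (G/T), 2 (G/T), 4 (G/C), 7 (G/A), 12 (T/A), 17 (G/T), 21 (G/T), 22 (G/C), 25 (T/G), 28 (T/C), 31 (C/G).
That gives 11 mismatches out of 33 aligned sites, so the Hamming distance is 11.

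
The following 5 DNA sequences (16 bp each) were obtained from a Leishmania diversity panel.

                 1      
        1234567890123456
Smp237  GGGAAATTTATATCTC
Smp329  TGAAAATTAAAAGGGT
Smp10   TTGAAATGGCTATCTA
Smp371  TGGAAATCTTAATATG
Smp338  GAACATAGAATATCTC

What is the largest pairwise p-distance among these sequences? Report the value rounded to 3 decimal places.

Pairwise Hamming distances:
  Smp237 vs Smp329: 8
  Smp237 vs Smp10: 6
  Smp237 vs Smp371: 6
  Smp237 vs Smp338: 7
  Smp329 vs Smp10: 10
  Smp329 vs Smp371: 8
  Smp329 vs Smp338: 11
  Smp10 vs Smp371: 7
  Smp10 vs Smp338: 9
  Smp371 vs Smp338: 12
The largest is 12 mismatches, between Smp371 and Smp338; p = 12/16 = 0.750.

0.750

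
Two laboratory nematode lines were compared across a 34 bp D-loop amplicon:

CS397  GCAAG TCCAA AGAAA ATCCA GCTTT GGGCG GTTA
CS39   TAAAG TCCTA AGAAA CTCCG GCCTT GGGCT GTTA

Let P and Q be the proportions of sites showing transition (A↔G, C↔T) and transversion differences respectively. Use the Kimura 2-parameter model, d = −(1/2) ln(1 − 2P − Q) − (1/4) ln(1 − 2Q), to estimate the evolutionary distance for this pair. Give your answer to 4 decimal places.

0.2408

Differing sites — 1:G/T (Tv); 2:C/A (Tv); 9:A/T (Tv); 16:A/C (Tv); 20:A/G (Ti); 23:T/C (Ti); 30:G/T (Tv).
Of the 7 differences, 2 transitions and 5 transversions over 34 sites: P = 2/34 = 0.058824, Q = 5/34 = 0.147059.
d = −0.5·ln(0.735293) − 0.25·ln(0.705882) = −0.5·(-0.307486) − 0.25·(-0.348307) = 0.2408.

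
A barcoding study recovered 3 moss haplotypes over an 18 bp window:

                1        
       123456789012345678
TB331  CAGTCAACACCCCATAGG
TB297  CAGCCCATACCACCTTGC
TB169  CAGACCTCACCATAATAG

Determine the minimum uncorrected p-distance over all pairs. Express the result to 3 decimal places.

Pairwise Hamming distances:
  TB331 vs TB297: 7
  TB331 vs TB169: 8
  TB297 vs TB169: 8
The smallest is 7 mismatches, between TB331 and TB297; p = 7/18 = 0.389.

0.389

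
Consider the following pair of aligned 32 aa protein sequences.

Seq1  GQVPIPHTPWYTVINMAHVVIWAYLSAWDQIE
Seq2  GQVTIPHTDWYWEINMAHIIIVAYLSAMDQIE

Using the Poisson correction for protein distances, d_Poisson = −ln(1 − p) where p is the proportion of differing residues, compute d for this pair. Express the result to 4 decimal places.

0.2877

Mismatches occur at site 4 (P↔T), site 9 (P↔D), site 12 (T↔W), site 13 (V↔E), site 19 (V↔I), site 20 (V↔I), site 22 (W↔V), site 28 (W↔M).
p = 8/32 = 0.250000.
d = −ln(1 − 0.250000) = −ln(0.750000) = 0.2877.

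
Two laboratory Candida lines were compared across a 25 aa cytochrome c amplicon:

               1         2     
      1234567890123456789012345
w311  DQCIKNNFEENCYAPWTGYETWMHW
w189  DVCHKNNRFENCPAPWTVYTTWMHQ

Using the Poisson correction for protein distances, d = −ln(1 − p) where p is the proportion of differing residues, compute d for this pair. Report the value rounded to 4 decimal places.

0.3857

Mismatches occur at site 2 (Q↔V), site 4 (I↔H), site 8 (F↔R), site 9 (E↔F), site 13 (Y↔P), site 18 (G↔V), site 20 (E↔T), site 25 (W↔Q).
p = 8/25 = 0.320000.
d = −ln(1 − 0.320000) = −ln(0.680000) = 0.3857.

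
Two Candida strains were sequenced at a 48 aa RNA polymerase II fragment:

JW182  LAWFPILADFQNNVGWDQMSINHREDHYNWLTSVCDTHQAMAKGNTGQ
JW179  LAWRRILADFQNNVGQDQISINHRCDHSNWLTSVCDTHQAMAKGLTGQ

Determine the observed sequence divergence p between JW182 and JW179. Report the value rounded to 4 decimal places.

0.1458

Differing sites — 4:F/R; 5:P/R; 16:W/Q; 19:M/I; 25:E/C; 28:Y/S; 45:N/L.
There are 7 differences over 48 sites, so p = 7/48 = 0.1458.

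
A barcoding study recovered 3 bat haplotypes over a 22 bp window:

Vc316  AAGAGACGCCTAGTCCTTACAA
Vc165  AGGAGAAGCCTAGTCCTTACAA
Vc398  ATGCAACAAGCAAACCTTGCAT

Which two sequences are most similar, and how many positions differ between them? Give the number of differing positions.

2

Pairwise Hamming distances:
  Vc316 vs Vc165: 2
  Vc316 vs Vc398: 11
  Vc165 vs Vc398: 12
The smallest is 2, between Vc316 and Vc165.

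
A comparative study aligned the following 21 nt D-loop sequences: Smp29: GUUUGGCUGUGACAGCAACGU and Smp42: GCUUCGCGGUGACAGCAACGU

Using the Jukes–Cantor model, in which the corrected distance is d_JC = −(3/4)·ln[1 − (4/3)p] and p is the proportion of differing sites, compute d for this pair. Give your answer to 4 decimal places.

The sequences differ at positions 2 (U/C), 5 (G/C), 8 (U/G).
p = 3/21 = 0.142857.
d = −0.75 · ln(1 − (4/3)·0.142857) = −0.75 · ln(0.809524) = −0.75 · (-0.211309) = 0.1585.

0.1585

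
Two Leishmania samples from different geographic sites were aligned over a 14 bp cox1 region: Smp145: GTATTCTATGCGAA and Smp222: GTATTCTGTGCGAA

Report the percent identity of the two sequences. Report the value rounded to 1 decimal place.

92.9%

The sequences differ at position 8 (A/G).
13 of the 14 sites match, so the percent identity is 13/14 × 100 = 92.9%.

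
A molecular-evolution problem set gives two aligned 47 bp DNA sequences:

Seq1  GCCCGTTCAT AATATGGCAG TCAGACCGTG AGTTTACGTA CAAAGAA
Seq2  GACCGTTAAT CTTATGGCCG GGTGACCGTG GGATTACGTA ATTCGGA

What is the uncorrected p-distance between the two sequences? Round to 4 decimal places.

0.3191

Differing sites — 2:C/A; 8:C/A; 11:A/C; 12:A/T; 19:A/C; 21:T/G; 22:C/G; 23:A/T; 31:A/G; 33:T/A; 41:C/A; 42:A/T; 43:A/T; 44:A/C; 46:A/G.
There are 15 differences over 47 sites, so p = 15/47 = 0.3191.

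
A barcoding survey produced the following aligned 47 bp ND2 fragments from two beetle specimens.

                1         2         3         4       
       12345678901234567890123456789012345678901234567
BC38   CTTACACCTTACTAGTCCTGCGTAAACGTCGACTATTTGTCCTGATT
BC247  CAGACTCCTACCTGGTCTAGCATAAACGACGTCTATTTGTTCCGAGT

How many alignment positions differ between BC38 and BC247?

14

The sequences differ at positions 2 (T/A), 3 (T/G), 6 (A/T), 10 (T/A), 11 (A/C), 14 (A/G), 18 (C/T), 19 (T/A), 22 (G/A), 29 (T/A), 32 (A/T), 41 (C/T), 43 (T/C), 46 (T/G).
That gives 14 mismatches out of 47 aligned sites, so the Hamming distance is 14.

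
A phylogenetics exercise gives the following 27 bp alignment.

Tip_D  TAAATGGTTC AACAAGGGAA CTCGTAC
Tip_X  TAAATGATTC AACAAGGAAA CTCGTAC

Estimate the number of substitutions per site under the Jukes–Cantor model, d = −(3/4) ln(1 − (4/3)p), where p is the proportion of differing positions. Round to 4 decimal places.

0.0780

Differing sites — 7:G/A; 18:G/A.
p = 2/27 = 0.074074.
d = −0.75 · ln(1 − (4/3)·0.074074) = −0.75 · ln(0.901235) = −0.75 · (-0.103989) = 0.0780.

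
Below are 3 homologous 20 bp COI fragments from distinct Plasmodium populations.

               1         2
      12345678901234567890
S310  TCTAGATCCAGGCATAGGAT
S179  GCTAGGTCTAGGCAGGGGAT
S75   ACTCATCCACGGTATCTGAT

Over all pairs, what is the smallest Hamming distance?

5

Pairwise Hamming distances:
  S310 vs S179: 5
  S310 vs S75: 10
  S179 vs S75: 11
The smallest is 5, between S310 and S179.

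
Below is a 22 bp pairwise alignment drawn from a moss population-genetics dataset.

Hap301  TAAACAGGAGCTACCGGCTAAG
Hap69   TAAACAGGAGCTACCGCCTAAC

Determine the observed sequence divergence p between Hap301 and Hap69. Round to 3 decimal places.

0.091

The sequences differ at positions 17 (G/C), 22 (G/C).
There are 2 differences over 22 sites, so p = 2/22 = 0.091.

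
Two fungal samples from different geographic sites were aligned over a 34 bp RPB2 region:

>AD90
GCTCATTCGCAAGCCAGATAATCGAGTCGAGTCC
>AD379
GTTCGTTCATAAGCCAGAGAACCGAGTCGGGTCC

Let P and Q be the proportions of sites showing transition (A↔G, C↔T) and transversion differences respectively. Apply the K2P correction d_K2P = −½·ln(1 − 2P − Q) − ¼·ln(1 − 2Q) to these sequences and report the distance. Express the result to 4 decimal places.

0.2561

Differing sites — 2:C/T (Ti); 5:A/G (Ti); 9:G/A (Ti); 10:C/T (Ti); 19:T/G (Tv); 22:T/C (Ti); 30:A/G (Ti).
Of the 7 differences, 6 transitions and 1 transversion over 34 sites: P = 6/34 = 0.176471, Q = 1/34 = 0.029412.
d = −0.5·ln(0.617646) − 0.25·ln(0.941176) = −0.5·(-0.481840) − 0.25·(-0.060625) = 0.2561.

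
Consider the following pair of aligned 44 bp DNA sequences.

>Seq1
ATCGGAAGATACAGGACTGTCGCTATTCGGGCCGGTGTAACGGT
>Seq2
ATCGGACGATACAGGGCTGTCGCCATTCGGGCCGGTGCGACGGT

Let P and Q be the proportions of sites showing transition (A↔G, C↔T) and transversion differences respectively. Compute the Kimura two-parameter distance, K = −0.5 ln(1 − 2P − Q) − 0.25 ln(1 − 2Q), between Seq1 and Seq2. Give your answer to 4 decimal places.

Differing sites — 7:A/C (Tv); 16:A/G (Ti); 24:T/C (Ti); 38:T/C (Ti); 39:A/G (Ti).
Of the 5 differences, 4 transitions and 1 transversion over 44 sites: P = 4/44 = 0.090909, Q = 1/44 = 0.022727.
d = −0.5·ln(0.795455) − 0.25·ln(0.954546) = −0.5·(-0.228841) − 0.25·(-0.046519) = 0.1261.

0.1261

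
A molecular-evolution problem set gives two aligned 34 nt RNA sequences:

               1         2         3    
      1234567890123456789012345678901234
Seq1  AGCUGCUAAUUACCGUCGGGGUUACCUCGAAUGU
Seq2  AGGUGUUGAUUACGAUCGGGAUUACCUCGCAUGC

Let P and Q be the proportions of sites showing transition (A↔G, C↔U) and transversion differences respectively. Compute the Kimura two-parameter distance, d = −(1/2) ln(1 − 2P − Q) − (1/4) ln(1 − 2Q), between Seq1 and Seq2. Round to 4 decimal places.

0.2895

The sequences differ at positions 3 (C/G, transversion), 6 (C/U, transition), 8 (A/G, transition), 14 (C/G, transversion), 15 (G/A, transition), 21 (G/A, transition), 30 (A/C, transversion), 34 (U/C, transition).
Of the 8 differences, 5 transitions and 3 transversions over 34 sites: P = 5/34 = 0.147059, Q = 3/34 = 0.088235.
d = −0.5·ln(0.617647) − 0.25·ln(0.823530) = −0.5·(-0.481838) − 0.25·(-0.194155) = 0.2895.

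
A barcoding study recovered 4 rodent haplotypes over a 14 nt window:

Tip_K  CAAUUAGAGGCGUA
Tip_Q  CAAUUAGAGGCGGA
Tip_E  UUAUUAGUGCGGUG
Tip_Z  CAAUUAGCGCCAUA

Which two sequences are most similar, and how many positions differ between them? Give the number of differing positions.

1

Pairwise Hamming distances:
  Tip_K vs Tip_Q: 1
  Tip_K vs Tip_E: 6
  Tip_K vs Tip_Z: 3
  Tip_Q vs Tip_E: 7
  Tip_Q vs Tip_Z: 4
  Tip_E vs Tip_Z: 6
The smallest is 1, between Tip_K and Tip_Q.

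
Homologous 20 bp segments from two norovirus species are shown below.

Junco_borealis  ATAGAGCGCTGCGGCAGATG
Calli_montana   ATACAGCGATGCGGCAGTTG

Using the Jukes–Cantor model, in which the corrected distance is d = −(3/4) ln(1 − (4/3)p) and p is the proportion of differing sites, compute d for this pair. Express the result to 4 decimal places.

Mismatches occur at site 4 (G↔C), site 9 (C↔A), site 18 (A↔T).
p = 3/20 = 0.150000.
d = −0.75 · ln(1 − (4/3)·0.150000) = −0.75 · ln(0.800000) = −0.75 · (-0.223144) = 0.1674.

0.1674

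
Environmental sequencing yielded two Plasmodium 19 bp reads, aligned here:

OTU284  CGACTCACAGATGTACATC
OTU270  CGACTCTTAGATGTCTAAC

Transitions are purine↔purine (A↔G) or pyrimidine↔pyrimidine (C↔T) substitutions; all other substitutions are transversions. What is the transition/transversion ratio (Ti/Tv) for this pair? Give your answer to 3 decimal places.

0.667

Mismatches occur at site 7 (A/T, transversion), site 8 (C/T, transition), site 15 (A/C, transversion), site 16 (C/T, transition), site 18 (T/A, transversion).
Of the 5 differences, 2 transitions and 3 transversions, so Ti/Tv = 2/3 = 0.667.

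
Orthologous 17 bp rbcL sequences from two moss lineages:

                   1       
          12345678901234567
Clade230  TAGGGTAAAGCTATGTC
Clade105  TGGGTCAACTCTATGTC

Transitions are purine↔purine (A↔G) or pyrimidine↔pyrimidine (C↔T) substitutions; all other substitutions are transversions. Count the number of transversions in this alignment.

Mismatches occur at site 2 (A→G, transition), site 5 (G→T, transversion), site 6 (T→C, transition), site 9 (A→C, transversion), site 10 (G→T, transversion).
Of the 5 differences, 2 transitions and 3 transversions, so the answer is 3.

3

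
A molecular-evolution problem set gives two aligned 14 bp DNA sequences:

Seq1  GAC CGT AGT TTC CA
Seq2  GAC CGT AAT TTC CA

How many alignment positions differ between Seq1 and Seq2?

A single mismatch occurs at site 8 (G→A).
That gives 1 mismatch out of 14 aligned sites, so the Hamming distance is 1.

1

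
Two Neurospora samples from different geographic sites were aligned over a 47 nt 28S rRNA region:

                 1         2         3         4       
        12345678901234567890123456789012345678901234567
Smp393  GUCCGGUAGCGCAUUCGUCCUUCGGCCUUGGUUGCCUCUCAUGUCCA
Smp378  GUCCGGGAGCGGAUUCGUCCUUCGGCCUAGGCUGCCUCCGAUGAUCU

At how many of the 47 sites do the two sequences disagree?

Mismatches occur at site 7 (U↔G), site 12 (C↔G), site 29 (U↔A), site 32 (U↔C), site 39 (U↔C), site 40 (C↔G), site 44 (U↔A), site 45 (C↔U), site 47 (A↔U).
That gives 9 mismatches out of 47 aligned sites, so the Hamming distance is 9.

9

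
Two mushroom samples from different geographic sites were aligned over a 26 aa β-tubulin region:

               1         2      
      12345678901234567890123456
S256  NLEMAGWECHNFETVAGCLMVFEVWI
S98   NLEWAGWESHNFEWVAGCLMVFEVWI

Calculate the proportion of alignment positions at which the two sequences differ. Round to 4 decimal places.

Mismatches occur at site 4 (M↔W), site 9 (C↔S), site 14 (T↔W).
There are 3 differences over 26 sites, so p = 3/26 = 0.1154.

0.1154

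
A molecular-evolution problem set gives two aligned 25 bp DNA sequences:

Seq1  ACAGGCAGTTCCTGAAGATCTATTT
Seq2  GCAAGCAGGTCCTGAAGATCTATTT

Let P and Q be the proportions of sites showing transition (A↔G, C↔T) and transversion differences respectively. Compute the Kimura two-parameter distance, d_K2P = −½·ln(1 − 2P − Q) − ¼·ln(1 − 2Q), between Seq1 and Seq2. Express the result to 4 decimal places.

Mismatches occur at site 1 (A/G, transition), site 4 (G/A, transition), site 9 (T/G, transversion).
Of the 3 differences, 2 transitions and 1 transversion over 25 sites: P = 2/25 = 0.080000, Q = 1/25 = 0.040000.
d = −0.5·ln(0.800000) − 0.25·ln(0.920000) = −0.5·(-0.223144) − 0.25·(-0.083382) = 0.1324.

0.1324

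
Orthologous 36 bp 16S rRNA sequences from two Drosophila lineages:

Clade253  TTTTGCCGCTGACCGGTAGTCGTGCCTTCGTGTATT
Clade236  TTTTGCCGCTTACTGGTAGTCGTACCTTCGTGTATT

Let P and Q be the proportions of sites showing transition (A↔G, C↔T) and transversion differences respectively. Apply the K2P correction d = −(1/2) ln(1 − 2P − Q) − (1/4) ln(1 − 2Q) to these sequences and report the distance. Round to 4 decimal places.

Mismatches occur at site 11 (G/T, transversion), site 14 (C/T, transition), site 24 (G/A, transition).
Of the 3 differences, 2 transitions and 1 transversion over 36 sites: P = 2/36 = 0.055556, Q = 1/36 = 0.027778.
d = −0.5·ln(0.861110) − 0.25·ln(0.944444) = −0.5·(-0.149533) − 0.25·(-0.057159) = 0.0891.

0.0891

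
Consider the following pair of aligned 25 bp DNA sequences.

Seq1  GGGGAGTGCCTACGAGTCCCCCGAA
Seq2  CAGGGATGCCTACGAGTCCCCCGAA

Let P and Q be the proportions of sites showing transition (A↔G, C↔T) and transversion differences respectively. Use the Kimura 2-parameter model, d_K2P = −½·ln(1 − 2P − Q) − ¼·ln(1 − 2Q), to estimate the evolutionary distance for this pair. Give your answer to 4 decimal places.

Differing sites — 1:G/C (Tv); 2:G/A (Ti); 5:A/G (Ti); 6:G/A (Ti).
Of the 4 differences, 3 transitions and 1 transversion over 25 sites: P = 3/25 = 0.120000, Q = 1/25 = 0.040000.
d = −0.5·ln(0.720000) − 0.25·ln(0.920000) = −0.5·(-0.328504) − 0.25·(-0.083382) = 0.1851.

0.1851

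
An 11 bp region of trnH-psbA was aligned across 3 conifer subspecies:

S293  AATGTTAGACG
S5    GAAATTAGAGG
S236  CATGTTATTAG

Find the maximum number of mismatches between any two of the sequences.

Pairwise Hamming distances:
  S293 vs S5: 4
  S293 vs S236: 4
  S5 vs S236: 6
The largest is 6, between S5 and S236.

6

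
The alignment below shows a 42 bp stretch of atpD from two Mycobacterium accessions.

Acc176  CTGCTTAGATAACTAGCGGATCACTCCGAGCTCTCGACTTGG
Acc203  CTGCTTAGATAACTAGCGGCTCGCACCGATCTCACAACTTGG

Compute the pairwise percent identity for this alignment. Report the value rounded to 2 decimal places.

Differing sites — 20:A/C; 23:A/G; 25:T/A; 30:G/T; 34:T/A; 36:G/A.
36 of the 42 sites match, so the percent identity is 36/42 × 100 = 85.71%.

85.71%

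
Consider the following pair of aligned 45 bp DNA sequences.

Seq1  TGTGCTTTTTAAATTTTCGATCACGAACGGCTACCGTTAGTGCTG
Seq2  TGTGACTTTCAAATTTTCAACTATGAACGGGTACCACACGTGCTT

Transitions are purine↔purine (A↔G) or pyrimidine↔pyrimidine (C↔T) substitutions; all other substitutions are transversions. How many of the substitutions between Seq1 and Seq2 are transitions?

Mismatches occur at site 5 (C→A, transversion), site 6 (T→C, transition), site 10 (T→C, transition), site 19 (G→A, transition), site 21 (T→C, transition), site 22 (C→T, transition), site 24 (C→T, transition), site 31 (C→G, transversion), site 36 (G→A, transition), site 37 (T→C, transition), site 38 (T→A, transversion), site 39 (A→C, transversion), site 45 (G→T, transversion).
Of the 13 differences, 8 transitions and 5 transversions, so the answer is 8.

8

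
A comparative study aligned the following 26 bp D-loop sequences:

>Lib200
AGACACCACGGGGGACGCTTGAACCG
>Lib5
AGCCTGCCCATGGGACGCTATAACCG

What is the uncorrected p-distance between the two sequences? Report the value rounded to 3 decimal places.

0.308

Mismatches occur at site 3 (A→C), site 5 (A→T), site 6 (C→G), site 8 (A→C), site 10 (G→A), site 11 (G→T), site 20 (T→A), site 21 (G→T).
There are 8 differences over 26 sites, so p = 8/26 = 0.308.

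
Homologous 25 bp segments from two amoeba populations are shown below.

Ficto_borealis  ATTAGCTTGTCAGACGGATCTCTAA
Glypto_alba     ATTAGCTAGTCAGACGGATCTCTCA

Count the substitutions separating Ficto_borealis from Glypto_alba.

2

Mismatches occur at site 8 (T↔A), site 24 (A↔C).
That gives 2 mismatches out of 25 aligned sites, so the Hamming distance is 2.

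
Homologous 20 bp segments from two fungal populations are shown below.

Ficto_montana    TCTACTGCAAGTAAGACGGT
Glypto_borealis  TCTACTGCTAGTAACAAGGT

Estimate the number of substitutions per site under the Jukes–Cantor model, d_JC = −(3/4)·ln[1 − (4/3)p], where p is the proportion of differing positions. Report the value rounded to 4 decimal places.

0.1674

Differing sites — 9:A/T; 15:G/C; 17:C/A.
p = 3/20 = 0.150000.
d = −0.75 · ln(1 − (4/3)·0.150000) = −0.75 · ln(0.800000) = −0.75 · (-0.223144) = 0.1674.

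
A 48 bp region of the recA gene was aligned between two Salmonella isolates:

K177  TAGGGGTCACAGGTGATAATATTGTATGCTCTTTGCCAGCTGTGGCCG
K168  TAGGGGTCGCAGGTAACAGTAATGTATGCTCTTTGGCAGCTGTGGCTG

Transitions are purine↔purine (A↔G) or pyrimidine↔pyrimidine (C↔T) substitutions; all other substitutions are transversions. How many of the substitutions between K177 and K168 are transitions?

The sequences differ at positions 9 (A/G, transition), 15 (G/A, transition), 17 (T/C, transition), 19 (A/G, transition), 22 (T/A, transversion), 36 (C/G, transversion), 47 (C/T, transition).
Of the 7 differences, 5 transitions and 2 transversions, so the answer is 5.

5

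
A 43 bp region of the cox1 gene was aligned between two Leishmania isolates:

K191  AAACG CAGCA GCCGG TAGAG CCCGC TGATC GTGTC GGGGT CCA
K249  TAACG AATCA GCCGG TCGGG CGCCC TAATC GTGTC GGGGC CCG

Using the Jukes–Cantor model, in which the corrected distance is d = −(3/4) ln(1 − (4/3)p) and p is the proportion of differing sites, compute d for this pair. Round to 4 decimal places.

Mismatches occur at site 1 (A/T), site 6 (C/A), site 8 (G/T), site 17 (A/C), site 19 (A/G), site 22 (C/G), site 24 (G/C), site 27 (G/A), site 40 (T/C), site 43 (A/G).
p = 10/43 = 0.232558.
d = −0.75 · ln(1 − (4/3)·0.232558) = −0.75 · ln(0.689923) = −0.75 · (-0.371175) = 0.2784.

0.2784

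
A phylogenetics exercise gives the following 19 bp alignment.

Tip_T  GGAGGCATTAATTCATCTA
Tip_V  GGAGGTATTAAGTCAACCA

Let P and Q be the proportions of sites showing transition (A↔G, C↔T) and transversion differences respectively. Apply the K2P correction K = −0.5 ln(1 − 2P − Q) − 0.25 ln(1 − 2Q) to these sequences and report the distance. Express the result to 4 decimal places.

Mismatches occur at site 6 (C↔T, transition), site 12 (T↔G, transversion), site 16 (T↔A, transversion), site 18 (T↔C, transition).
Of the 4 differences, 2 transitions and 2 transversions over 19 sites: P = 2/19 = 0.105263, Q = 2/19 = 0.105263.
d = −0.5·ln(0.684211) − 0.25·ln(0.789474) = −0.5·(-0.379489) − 0.25·(-0.236388) = 0.2488.

0.2488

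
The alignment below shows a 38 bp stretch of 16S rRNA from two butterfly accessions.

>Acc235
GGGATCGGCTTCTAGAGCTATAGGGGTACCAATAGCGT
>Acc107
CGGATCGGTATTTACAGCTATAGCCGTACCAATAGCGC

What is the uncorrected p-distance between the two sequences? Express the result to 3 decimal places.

Differing sites — 1:G/C; 9:C/T; 10:T/A; 12:C/T; 15:G/C; 24:G/C; 25:G/C; 38:T/C.
There are 8 differences over 38 sites, so p = 8/38 = 0.211.

0.211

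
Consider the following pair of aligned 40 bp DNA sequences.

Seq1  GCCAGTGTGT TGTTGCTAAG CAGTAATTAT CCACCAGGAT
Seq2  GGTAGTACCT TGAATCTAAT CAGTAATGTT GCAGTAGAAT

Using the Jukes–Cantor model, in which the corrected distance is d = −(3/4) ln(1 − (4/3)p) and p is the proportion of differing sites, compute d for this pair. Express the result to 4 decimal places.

Mismatches occur at site 2 (C→G), site 3 (C→T), site 7 (G→A), site 8 (T→C), site 9 (G→C), site 13 (T→A), site 14 (T→A), site 15 (G→T), site 20 (G→T), site 28 (T→G), site 29 (A→T), site 31 (C→G), site 34 (C→G), site 35 (C→T), site 38 (G→A).
p = 15/40 = 0.375000.
d = −0.75 · ln(1 − (4/3)·0.375000) = −0.75 · ln(0.500000) = −0.75 · (-0.693147) = 0.5199.

0.5199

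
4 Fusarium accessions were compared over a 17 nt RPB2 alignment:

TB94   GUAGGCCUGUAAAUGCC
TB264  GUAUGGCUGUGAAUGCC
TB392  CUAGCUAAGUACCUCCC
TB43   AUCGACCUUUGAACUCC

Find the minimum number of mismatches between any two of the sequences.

3

Pairwise Hamming distances:
  TB94 vs TB264: 3
  TB94 vs TB392: 8
  TB94 vs TB43: 7
  TB264 vs TB392: 10
  TB264 vs TB43: 8
  TB392 vs TB43: 12
The smallest is 3, between TB94 and TB264.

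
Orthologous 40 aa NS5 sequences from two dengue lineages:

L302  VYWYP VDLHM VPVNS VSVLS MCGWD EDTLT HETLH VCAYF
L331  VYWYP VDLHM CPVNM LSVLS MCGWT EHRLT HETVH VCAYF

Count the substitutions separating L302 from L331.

Differing sites — 11:V/C; 15:S/M; 16:V/L; 25:D/T; 27:D/H; 28:T/R; 34:L/V.
That gives 7 mismatches out of 40 aligned sites, so the Hamming distance is 7.

7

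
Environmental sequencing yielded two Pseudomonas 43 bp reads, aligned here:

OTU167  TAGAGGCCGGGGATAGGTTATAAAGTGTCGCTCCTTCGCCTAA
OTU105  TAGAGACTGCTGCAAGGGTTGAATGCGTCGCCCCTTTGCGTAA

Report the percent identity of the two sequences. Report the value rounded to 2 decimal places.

The sequences differ at positions 6 (G/A), 8 (C/T), 10 (G/C), 11 (G/T), 13 (A/C), 14 (T/A), 18 (T/G), 20 (A/T), 21 (T/G), 24 (A/T), 26 (T/C), 32 (T/C), 37 (C/T), 40 (C/G).
29 of the 43 sites match, so the percent identity is 29/43 × 100 = 67.44%.

67.44%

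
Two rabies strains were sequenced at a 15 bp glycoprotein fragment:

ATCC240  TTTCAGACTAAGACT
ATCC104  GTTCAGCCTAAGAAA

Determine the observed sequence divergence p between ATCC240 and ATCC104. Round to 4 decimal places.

0.2667

Differing sites — 1:T/G; 7:A/C; 14:C/A; 15:T/A.
There are 4 differences over 15 sites, so p = 4/15 = 0.2667.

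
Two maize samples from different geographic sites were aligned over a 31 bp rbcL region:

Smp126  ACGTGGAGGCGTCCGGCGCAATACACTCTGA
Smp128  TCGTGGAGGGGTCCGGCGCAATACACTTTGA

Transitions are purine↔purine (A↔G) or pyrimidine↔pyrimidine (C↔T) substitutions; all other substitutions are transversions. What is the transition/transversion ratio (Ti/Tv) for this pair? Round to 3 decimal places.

The sequences differ at positions 1 (A/T, transversion), 10 (C/G, transversion), 28 (C/T, transition).
Of the 3 differences, 1 transition and 2 transversions, so Ti/Tv = 1/2 = 0.500.

0.500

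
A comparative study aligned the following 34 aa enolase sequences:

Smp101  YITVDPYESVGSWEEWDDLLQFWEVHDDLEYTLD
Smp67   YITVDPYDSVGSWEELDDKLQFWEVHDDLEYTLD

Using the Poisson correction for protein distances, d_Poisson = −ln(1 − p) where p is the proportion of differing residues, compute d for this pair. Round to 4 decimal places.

The sequences differ at positions 8 (E/D), 16 (W/L), 19 (L/K).
p = 3/34 = 0.088235.
d = −ln(1 − 0.088235) = −ln(0.911765) = 0.0924.

0.0924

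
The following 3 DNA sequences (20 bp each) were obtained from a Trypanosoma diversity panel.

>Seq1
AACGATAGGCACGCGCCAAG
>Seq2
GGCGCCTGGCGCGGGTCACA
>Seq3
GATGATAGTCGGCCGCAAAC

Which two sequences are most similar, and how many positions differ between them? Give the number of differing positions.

Pairwise Hamming distances:
  Seq1 vs Seq2: 10
  Seq1 vs Seq3: 8
  Seq2 vs Seq3: 13
The smallest is 8, between Seq1 and Seq3.

8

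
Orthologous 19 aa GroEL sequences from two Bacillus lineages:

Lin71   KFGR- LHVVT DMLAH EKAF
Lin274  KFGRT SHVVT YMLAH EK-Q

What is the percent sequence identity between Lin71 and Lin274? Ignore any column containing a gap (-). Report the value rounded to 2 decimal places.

Excluding the 2 gap columns leaves 17 comparable sites.
Differing sites — 6:L/S; 11:D/Y; 19:F/Q.
14 of the 17 comparable sites match, so the percent identity is 14/17 × 100 = 82.35%.

82.35%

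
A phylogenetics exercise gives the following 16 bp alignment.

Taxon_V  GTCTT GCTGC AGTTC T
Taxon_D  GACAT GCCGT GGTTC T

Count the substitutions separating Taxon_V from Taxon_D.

5

The sequences differ at positions 2 (T/A), 4 (T/A), 8 (T/C), 10 (C/T), 11 (A/G).
That gives 5 mismatches out of 16 aligned sites, so the Hamming distance is 5.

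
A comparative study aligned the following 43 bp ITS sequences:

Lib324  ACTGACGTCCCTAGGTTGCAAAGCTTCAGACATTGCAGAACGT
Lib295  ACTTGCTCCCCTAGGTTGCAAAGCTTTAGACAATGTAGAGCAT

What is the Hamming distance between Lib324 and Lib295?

Mismatches occur at site 4 (G→T), site 5 (A→G), site 7 (G→T), site 8 (T→C), site 27 (C→T), site 33 (T→A), site 36 (C→T), site 40 (A→G), site 42 (G→A).
That gives 9 mismatches out of 43 aligned sites, so the Hamming distance is 9.

9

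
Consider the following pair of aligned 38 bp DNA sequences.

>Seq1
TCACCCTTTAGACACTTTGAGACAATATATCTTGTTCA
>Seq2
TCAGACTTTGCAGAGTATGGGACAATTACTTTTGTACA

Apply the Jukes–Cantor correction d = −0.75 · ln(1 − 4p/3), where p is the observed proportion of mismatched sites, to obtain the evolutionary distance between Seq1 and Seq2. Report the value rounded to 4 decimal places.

Differing sites — 4:C/G; 5:C/A; 10:A/G; 11:G/C; 13:C/G; 15:C/G; 17:T/A; 20:A/G; 27:A/T; 28:T/A; 29:A/C; 31:C/T; 36:T/A.
p = 13/38 = 0.342105.
d = −0.75 · ln(1 − (4/3)·0.342105) = −0.75 · ln(0.543860) = −0.75 · (-0.609063) = 0.4568.

0.4568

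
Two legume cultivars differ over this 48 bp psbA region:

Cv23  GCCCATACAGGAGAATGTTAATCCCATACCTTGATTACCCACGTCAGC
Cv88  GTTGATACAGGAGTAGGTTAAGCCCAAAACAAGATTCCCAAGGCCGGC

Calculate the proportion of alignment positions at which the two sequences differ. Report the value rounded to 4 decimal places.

0.3125

Differing sites — 2:C/T; 3:C/T; 4:C/G; 14:A/T; 16:T/G; 22:T/G; 27:T/A; 29:C/A; 31:T/A; 32:T/A; 37:A/C; 40:C/A; 42:C/G; 44:T/C; 46:A/G.
There are 15 differences over 48 sites, so p = 15/48 = 0.3125.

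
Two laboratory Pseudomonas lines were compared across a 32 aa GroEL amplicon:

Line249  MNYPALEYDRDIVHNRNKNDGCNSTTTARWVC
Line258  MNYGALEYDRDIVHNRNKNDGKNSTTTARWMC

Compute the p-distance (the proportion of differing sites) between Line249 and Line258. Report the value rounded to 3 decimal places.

0.094

Differing sites — 4:P/G; 22:C/K; 31:V/M.
There are 3 differences over 32 sites, so p = 3/32 = 0.094.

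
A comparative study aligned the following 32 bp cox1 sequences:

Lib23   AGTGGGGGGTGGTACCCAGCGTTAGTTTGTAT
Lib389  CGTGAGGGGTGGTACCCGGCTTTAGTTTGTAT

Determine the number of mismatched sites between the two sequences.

4

The sequences differ at positions 1 (A/C), 5 (G/A), 18 (A/G), 21 (G/T).
That gives 4 mismatches out of 32 aligned sites, so the Hamming distance is 4.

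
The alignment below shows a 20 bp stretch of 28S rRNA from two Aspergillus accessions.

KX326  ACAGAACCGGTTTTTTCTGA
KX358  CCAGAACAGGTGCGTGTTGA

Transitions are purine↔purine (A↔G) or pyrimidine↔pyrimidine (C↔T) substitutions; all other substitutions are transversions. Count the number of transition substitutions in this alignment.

Mismatches occur at site 1 (A/C, transversion), site 8 (C/A, transversion), site 12 (T/G, transversion), site 13 (T/C, transition), site 14 (T/G, transversion), site 16 (T/G, transversion), site 17 (C/T, transition).
Of the 7 differences, 2 transitions and 5 transversions, so the answer is 2.

2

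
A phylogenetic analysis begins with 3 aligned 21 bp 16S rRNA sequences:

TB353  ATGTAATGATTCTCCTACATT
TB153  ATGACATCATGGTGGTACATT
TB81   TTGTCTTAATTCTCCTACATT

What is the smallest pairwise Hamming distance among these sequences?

4

Pairwise Hamming distances:
  TB353 vs TB153: 7
  TB353 vs TB81: 4
  TB153 vs TB81: 8
The smallest is 4, between TB353 and TB81.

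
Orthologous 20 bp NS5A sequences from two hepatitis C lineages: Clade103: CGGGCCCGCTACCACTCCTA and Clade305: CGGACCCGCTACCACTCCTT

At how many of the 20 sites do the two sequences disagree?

Mismatches occur at site 4 (G/A), site 20 (A/T).
That gives 2 mismatches out of 20 aligned sites, so the Hamming distance is 2.

2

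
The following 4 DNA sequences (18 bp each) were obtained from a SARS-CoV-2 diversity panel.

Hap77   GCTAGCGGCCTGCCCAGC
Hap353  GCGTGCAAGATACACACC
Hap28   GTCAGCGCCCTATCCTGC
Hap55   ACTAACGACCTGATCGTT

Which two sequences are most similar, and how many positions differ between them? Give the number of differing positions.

Pairwise Hamming distances:
  Hap77 vs Hap353: 9
  Hap77 vs Hap28: 6
  Hap77 vs Hap55: 8
  Hap353 vs Hap28: 11
  Hap353 vs Hap55: 13
  Hap28 vs Hap55: 11
The smallest is 6, between Hap77 and Hap28.

6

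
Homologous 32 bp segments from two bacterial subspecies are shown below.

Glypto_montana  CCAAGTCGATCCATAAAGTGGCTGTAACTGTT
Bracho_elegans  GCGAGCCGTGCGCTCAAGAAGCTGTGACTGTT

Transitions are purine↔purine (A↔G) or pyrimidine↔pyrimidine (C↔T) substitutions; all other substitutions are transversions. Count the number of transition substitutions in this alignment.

Mismatches occur at site 1 (C/G, transversion), site 3 (A/G, transition), site 6 (T/C, transition), site 9 (A/T, transversion), site 10 (T/G, transversion), site 12 (C/G, transversion), site 13 (A/C, transversion), site 15 (A/C, transversion), site 19 (T/A, transversion), site 20 (G/A, transition), site 26 (A/G, transition).
Of the 11 differences, 4 transitions and 7 transversions, so the answer is 4.

4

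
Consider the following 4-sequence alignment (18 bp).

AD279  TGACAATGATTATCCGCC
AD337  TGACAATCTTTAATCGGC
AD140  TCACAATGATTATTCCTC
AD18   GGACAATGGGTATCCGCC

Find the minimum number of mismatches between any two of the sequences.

3

Pairwise Hamming distances:
  AD279 vs AD337: 5
  AD279 vs AD140: 4
  AD279 vs AD18: 3
  AD337 vs AD140: 6
  AD337 vs AD18: 7
  AD140 vs AD18: 7
The smallest is 3, between AD279 and AD18.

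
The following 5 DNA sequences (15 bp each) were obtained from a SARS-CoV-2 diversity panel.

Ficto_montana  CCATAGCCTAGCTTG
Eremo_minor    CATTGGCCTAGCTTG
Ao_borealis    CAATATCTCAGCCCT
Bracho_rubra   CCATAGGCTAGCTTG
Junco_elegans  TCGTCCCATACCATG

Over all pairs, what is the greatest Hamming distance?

Pairwise Hamming distances:
  Ficto_montana vs Eremo_minor: 3
  Ficto_montana vs Ao_borealis: 7
  Ficto_montana vs Bracho_rubra: 1
  Ficto_montana vs Junco_elegans: 7
  Eremo_minor vs Ao_borealis: 8
  Eremo_minor vs Bracho_rubra: 4
  Eremo_minor vs Junco_elegans: 8
  Ao_borealis vs Bracho_rubra: 8
  Ao_borealis vs Junco_elegans: 11
  Bracho_rubra vs Junco_elegans: 8
The largest is 11, between Ao_borealis and Junco_elegans.

11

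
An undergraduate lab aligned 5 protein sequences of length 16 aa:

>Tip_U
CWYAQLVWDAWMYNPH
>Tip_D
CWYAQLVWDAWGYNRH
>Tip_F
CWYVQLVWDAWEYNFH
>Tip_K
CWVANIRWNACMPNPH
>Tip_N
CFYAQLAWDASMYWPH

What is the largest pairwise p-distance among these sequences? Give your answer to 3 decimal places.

Pairwise Hamming distances:
  Tip_U vs Tip_D: 2
  Tip_U vs Tip_F: 3
  Tip_U vs Tip_K: 7
  Tip_U vs Tip_N: 4
  Tip_D vs Tip_F: 3
  Tip_D vs Tip_K: 9
  Tip_D vs Tip_N: 6
  Tip_F vs Tip_K: 10
  Tip_F vs Tip_N: 7
  Tip_K vs Tip_N: 9
The largest is 10 mismatches, between Tip_F and Tip_K; p = 10/16 = 0.625.

0.625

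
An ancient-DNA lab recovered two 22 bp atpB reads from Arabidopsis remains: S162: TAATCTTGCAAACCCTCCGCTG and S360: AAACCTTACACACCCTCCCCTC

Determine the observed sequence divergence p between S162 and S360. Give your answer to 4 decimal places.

Mismatches occur at site 1 (T/A), site 4 (T/C), site 8 (G/A), site 11 (A/C), site 19 (G/C), site 22 (G/C).
There are 6 differences over 22 sites, so p = 6/22 = 0.2727.

0.2727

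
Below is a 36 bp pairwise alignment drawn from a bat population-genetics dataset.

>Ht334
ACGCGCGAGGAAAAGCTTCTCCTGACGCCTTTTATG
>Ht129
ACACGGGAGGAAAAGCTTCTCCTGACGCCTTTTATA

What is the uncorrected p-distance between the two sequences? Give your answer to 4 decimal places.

Differing sites — 3:G/A; 6:C/G; 36:G/A.
There are 3 differences over 36 sites, so p = 3/36 = 0.0833.

0.0833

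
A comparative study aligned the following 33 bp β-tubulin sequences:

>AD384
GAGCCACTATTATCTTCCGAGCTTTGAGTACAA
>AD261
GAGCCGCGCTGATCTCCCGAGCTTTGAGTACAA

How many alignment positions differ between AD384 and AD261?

5

Mismatches occur at site 6 (A→G), site 8 (T→G), site 9 (A→C), site 11 (T→G), site 16 (T→C).
That gives 5 mismatches out of 33 aligned sites, so the Hamming distance is 5.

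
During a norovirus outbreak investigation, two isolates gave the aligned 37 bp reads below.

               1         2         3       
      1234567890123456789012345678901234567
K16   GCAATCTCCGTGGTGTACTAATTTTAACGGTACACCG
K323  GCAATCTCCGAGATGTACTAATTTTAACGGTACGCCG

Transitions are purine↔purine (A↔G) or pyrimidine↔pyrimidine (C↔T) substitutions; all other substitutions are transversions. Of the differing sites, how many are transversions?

1

Differing sites — 11:T/A (Tv); 13:G/A (Ti); 34:A/G (Ti).
Of the 3 differences, 2 transitions and 1 transversion, so the answer is 1.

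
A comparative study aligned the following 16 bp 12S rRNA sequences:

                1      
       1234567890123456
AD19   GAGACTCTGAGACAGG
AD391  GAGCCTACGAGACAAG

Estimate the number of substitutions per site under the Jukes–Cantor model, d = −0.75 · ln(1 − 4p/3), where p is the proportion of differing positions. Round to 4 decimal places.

Mismatches occur at site 4 (A→C), site 7 (C→A), site 8 (T→C), site 15 (G→A).
p = 4/16 = 0.250000.
d = −0.75 · ln(1 − (4/3)·0.250000) = −0.75 · ln(0.666667) = −0.75 · (-0.405465) = 0.3041.

0.3041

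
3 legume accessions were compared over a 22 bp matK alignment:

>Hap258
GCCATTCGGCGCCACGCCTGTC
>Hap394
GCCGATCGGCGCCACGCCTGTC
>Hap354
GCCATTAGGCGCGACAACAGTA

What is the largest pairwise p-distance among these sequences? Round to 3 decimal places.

0.364

Pairwise Hamming distances:
  Hap258 vs Hap394: 2
  Hap258 vs Hap354: 6
  Hap394 vs Hap354: 8
The largest is 8 mismatches, between Hap394 and Hap354; p = 8/22 = 0.364.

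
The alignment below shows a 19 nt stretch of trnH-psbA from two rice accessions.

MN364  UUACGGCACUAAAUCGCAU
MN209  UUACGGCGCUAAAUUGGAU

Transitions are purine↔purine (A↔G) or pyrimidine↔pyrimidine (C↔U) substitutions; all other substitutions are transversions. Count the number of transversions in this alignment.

1

The sequences differ at positions 8 (A/G, transition), 15 (C/U, transition), 17 (C/G, transversion).
Of the 3 differences, 2 transitions and 1 transversion, so the answer is 1.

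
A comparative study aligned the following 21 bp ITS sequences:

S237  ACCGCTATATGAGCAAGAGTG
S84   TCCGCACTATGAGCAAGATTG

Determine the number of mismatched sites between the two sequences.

Mismatches occur at site 1 (A→T), site 6 (T→A), site 7 (A→C), site 19 (G→T).
That gives 4 mismatches out of 21 aligned sites, so the Hamming distance is 4.

4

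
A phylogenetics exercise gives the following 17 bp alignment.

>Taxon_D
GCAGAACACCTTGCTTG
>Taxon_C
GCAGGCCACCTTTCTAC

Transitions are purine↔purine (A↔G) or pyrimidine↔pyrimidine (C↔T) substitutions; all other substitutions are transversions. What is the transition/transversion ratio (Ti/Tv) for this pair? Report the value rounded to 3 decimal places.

0.250

Mismatches occur at site 5 (A↔G, transition), site 6 (A↔C, transversion), site 13 (G↔T, transversion), site 16 (T↔A, transversion), site 17 (G↔C, transversion).
Of the 5 differences, 1 transition and 4 transversions, so Ti/Tv = 1/4 = 0.250.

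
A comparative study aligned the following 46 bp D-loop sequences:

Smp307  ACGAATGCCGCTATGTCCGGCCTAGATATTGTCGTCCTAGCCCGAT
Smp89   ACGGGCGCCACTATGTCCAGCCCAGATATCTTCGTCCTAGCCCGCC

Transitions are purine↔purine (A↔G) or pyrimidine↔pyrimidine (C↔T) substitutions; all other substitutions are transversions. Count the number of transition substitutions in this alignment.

8

Differing sites — 4:A/G (Ti); 5:A/G (Ti); 6:T/C (Ti); 10:G/A (Ti); 19:G/A (Ti); 23:T/C (Ti); 30:T/C (Ti); 31:G/T (Tv); 45:A/C (Tv); 46:T/C (Ti).
Of the 10 differences, 8 transitions and 2 transversions, so the answer is 8.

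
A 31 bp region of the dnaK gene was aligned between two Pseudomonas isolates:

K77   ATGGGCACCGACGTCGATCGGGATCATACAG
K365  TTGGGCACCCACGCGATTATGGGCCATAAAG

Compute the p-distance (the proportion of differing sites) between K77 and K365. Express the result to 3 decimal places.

0.355

The sequences differ at positions 1 (A/T), 10 (G/C), 14 (T/C), 15 (C/G), 16 (G/A), 17 (A/T), 19 (C/A), 20 (G/T), 23 (A/G), 24 (T/C), 29 (C/A).
There are 11 differences over 31 sites, so p = 11/31 = 0.355.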